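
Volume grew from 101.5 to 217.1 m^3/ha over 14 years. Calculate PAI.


Formula: PAI = (V_T2 - V_T1) / (T2 - T1)
Volume increment = 217.1 - 101.5 = 115.6 m^3/ha
PAI = 115.6 / 14 = 8.26 m^3/ha/year

8.26


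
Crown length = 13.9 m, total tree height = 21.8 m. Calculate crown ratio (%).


Formula: Crown Ratio = (Crown Length / Total Height) * 100
CR = (13.9 m / 21.8 m) * 100
CR = 0.6376 * 100 = 63.8%

63.8


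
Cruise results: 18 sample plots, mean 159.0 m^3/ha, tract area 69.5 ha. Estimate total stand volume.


Formula: Total Volume = Mean Volume per ha * Total Area
Total Volume = 159.0 m^3/ha * 69.5 ha
Total Volume = 11051 m^3

11051


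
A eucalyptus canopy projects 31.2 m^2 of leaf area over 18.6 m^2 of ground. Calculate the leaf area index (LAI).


Formula: LAI = total leaf area / ground area  (dimensionless)
LAI = 31.2 m^2 / 18.6 m^2
LAI = 1.68

1.68


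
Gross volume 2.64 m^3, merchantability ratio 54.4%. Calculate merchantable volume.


Formula: MV = V_total * (merchantable_pct / 100)
Merchantable fraction = 54.4% / 100 = 0.544
MV = 2.64 m^3 * 0.544 = 1.436 m^3

1.436


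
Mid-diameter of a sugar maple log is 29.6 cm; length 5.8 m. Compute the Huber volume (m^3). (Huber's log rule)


Huber: V = Am * L,  Am = pi*(Dm/200)^2
Am = pi*(29.6/200)^2 = 0.068813 m^2
V = 0.068813*5.8 = 0.3991 m^3

0.3991


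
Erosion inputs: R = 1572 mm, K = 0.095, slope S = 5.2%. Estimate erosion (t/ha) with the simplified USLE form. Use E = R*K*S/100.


Formula: E = R * K * S / 100  (simplified USLE)
R * K = 1572 * 0.095 = 149.34
E = 149.34 * 5.2 / 100 = 7.77 t/ha

7.77


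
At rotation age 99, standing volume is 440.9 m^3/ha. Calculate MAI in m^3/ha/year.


Formula: MAI = Total Volume / Stand Age
MAI = 440.9 m^3/ha / 99 years
MAI = 4.45 m^3/ha/year

4.45


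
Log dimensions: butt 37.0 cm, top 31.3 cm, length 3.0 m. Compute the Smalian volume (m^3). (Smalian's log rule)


Smalian: V = (A1 + A2)/2 * L,  A = pi*(D/200)^2
A1 = pi*(37.0/200)^2 = 0.107521 m^2
A2 = pi*(31.3/200)^2 = 0.076945 m^2
V = (0.107521+0.076945)/2*3.0 = 0.2767 m^3

0.2767


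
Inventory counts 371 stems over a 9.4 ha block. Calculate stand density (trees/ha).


Formula: Stand Density = N_trees / Area_ha
Density = 371 trees / 9.4 ha
Density = 39 trees/ha

39


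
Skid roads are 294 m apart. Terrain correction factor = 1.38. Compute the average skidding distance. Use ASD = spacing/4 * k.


Formula: ASD = (spacing / 4) * correction
Uncorrected distance = spacing / 4 = 294 / 4 = 73.5 m
ASD = 73.5 * 1.38 = 101 m

101


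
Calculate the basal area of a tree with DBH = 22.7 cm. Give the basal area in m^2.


Formula: BA = pi * (DBH/2)^2 / 10000  (cm^2 to m^2)
Radius = DBH/2 = 22.7/2 = 11.35 cm
BA = pi * 11.35^2 / 10000
   = 404.7078 cm^2 / 10000
   = 0.0405 m^2

0.0405


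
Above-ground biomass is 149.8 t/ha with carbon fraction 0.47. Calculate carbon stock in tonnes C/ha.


Formula: Carbon Stock = Biomass * Carbon Fraction
C = 149.8 t/ha * 0.47
C = 70.4 t C/ha

70.4


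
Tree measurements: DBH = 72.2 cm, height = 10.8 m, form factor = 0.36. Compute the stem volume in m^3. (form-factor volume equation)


Formula: V = pi * (DBH/200)^2 * H * ff
Radius = DBH/200 = 72.2/200 = 0.361 m
Radius^2 = 0.361^2 = 0.130321 m^2
V = pi * 0.130321 * 10.8 * 0.36
V = 1.592 m^3

1.592


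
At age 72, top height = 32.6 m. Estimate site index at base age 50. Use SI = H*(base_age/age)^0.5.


Formula: SI = H_dom * (base_age / age)^0.5
Age ratio = 50 / 72 = 0.69444
sqrt(age_ratio) = 0.83333
SI = 32.6 * 0.83333 = 27.2 m

27.2


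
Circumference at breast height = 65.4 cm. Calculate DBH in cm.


Formula: DBH = C / pi
DBH = 65.4 / pi
pi = 3.14159...
DBH = 20.8 cm

20.8


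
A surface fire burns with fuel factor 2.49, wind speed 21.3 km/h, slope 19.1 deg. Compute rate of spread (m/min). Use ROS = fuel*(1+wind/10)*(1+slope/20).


Formula: ROS = fuel * (1 + wind/10) * (1 + slope/20)
Wind factor = 1 + 21.3/10 = 3.13
Slope factor = 1 + 19.1/20 = 1.955
ROS = 2.49 * 3.13 * 1.955 = 15.24 m/min

15.24


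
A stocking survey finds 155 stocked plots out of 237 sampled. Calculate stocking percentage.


Formula: Stocking % = stocked plots / total plots * 100
Stocking = 155 / 237 * 100
Stocking = 0.654 * 100 = 65.4%

65.4


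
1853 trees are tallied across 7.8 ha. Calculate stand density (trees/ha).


Formula: Stand Density = N_trees / Area_ha
Density = 1853 trees / 7.8 ha
Density = 238 trees/ha

238


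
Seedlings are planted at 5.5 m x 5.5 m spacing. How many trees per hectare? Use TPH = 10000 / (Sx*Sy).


Formula: TPH = 10000 m^2/ha / (spacing_x * spacing_y)
Area per tree = 5.5 m * 5.5 m = 30.25 m^2
TPH = 10000 / 30.25 = 331 trees/ha

331


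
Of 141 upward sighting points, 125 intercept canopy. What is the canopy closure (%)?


Formula: Canopy closure = covered points / total points * 100
Closure = 125 / 141 * 100
Closure = 0.8865 * 100 = 88.7%

88.7


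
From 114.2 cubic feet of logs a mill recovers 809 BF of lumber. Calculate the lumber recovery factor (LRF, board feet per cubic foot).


Formula: LRF = Lumber Output (BF) / Log Input (ft^3)
LRF = 809 BF / 114.2 ft^3
LRF = 7.08 BF/ft^3

7.08


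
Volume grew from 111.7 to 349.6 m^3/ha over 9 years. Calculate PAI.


Formula: PAI = (V_T2 - V_T1) / (T2 - T1)
Volume increment = 349.6 - 111.7 = 237.9 m^3/ha
PAI = 237.9 / 9 = 26.43 m^3/ha/year

26.43


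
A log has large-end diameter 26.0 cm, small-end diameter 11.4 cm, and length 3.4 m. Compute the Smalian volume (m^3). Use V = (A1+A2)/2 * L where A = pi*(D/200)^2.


Smalian: V = (A1 + A2)/2 * L,  A = pi*(D/200)^2
A1 = pi*(26.0/200)^2 = 0.053093 m^2
A2 = pi*(11.4/200)^2 = 0.010207 m^2
V = (0.053093+0.010207)/2*3.4 = 0.1076 m^3

0.1076


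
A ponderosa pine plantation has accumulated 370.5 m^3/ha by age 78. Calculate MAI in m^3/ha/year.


Formula: MAI = Total Volume / Stand Age
MAI = 370.5 m^3/ha / 78 years
MAI = 4.75 m^3/ha/year

4.75


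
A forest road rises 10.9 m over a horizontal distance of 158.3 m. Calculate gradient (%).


Formula: Gradient = rise / run * 100
Gradient = 10.9 / 158.3 * 100 = 6.9%

6.9


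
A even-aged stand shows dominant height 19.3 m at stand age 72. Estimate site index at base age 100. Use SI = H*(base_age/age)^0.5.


Formula: SI = H_dom * (base_age / age)^0.5
Age ratio = 100 / 72 = 1.38889
sqrt(age_ratio) = 1.17851
SI = 19.3 * 1.17851 = 22.7 m

22.7


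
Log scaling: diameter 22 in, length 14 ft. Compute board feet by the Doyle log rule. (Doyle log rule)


Doyle: BF = (D - 4)^2 * L / 16
Adjusted diameter = 22 - 4 = 18 in
(D-4)^2 = 18^2 = 324
BF = 324 * 14 / 16 = 284 BF

284


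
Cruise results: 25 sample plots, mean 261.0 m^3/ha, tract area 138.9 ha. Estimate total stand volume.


Formula: Total Volume = Mean Volume per ha * Total Area
Total Volume = 261.0 m^3/ha * 138.9 ha
Total Volume = 36253 m^3

36253


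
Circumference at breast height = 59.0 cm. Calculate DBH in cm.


Formula: DBH = C / pi
DBH = 59.0 / pi
pi = 3.14159...
DBH = 18.8 cm

18.8


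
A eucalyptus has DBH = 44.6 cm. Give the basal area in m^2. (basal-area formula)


Formula: BA = pi * (DBH/2)^2 / 10000  (cm^2 to m^2)
Radius = DBH/2 = 44.6/2 = 22.3 cm
BA = pi * 22.3^2 / 10000
   = 1562.2826 cm^2 / 10000
   = 0.1562 m^2

0.1562


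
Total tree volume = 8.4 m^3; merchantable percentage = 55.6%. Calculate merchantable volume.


Formula: MV = V_total * (merchantable_pct / 100)
Merchantable fraction = 55.6% / 100 = 0.556
MV = 8.4 m^3 * 0.556 = 4.67 m^3

4.67


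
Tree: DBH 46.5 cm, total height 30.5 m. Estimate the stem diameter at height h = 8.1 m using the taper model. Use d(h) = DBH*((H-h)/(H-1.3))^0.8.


Taper: d(h) = DBH * ((H - h) / (H - 1.3))^0.8
Numerator = H - h = 30.5 - 8.1 = 22.4 m
Denominator = H - 1.3 = 30.5 - 1.3 = 29.2 m
Ratio = 22.4 / 29.2 = 0.76712
d = 46.5 * 0.76712^0.8 = 37.6 cm

37.6


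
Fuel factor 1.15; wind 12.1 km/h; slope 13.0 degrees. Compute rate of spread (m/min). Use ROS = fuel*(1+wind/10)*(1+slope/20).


Formula: ROS = fuel * (1 + wind/10) * (1 + slope/20)
Wind factor = 1 + 12.1/10 = 2.21
Slope factor = 1 + 13.0/20 = 1.65
ROS = 1.15 * 2.21 * 1.65 = 4.19 m/min

4.19


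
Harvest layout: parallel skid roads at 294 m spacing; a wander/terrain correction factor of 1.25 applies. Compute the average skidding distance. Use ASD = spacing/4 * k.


Formula: ASD = (spacing / 4) * correction
Uncorrected distance = spacing / 4 = 294 / 4 = 73.5 m
ASD = 73.5 * 1.25 = 92 m

92


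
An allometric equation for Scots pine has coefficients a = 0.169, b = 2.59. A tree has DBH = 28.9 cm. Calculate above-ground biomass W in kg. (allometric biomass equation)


Formula: W = a * DBH^b  (allometric power law)
DBH^b = 28.9^2.59 = 6077.5062
W = 0.169 * 6077.5062 = 1027.1 kg

1027.1


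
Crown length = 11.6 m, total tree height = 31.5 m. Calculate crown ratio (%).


Formula: Crown Ratio = (Crown Length / Total Height) * 100
CR = (11.6 m / 31.5 m) * 100
CR = 0.3683 * 100 = 36.8%

36.8


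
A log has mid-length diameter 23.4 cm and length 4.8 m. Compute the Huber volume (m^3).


Huber: V = Am * L,  Am = pi*(Dm/200)^2
Am = pi*(23.4/200)^2 = 0.043005 m^2
V = 0.043005*4.8 = 0.2064 m^3

0.2064


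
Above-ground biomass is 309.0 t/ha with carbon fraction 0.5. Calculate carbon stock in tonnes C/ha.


Formula: Carbon Stock = Biomass * Carbon Fraction
C = 309.0 t/ha * 0.5
C = 154.5 t C/ha

154.5


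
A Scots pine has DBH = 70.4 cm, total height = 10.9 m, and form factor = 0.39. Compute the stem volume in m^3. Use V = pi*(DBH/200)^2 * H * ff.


Formula: V = pi * (DBH/200)^2 * H * ff
Radius = DBH/200 = 70.4/200 = 0.352 m
Radius^2 = 0.352^2 = 0.123904 m^2
V = pi * 0.123904 * 10.9 * 0.39
V = 1.655 m^3

1.655


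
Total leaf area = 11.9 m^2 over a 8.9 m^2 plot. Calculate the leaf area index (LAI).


Formula: LAI = total leaf area / ground area  (dimensionless)
LAI = 11.9 m^2 / 8.9 m^2
LAI = 1.34

1.34


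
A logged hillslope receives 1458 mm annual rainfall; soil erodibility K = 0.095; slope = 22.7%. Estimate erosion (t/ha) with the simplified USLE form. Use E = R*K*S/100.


Formula: E = R * K * S / 100  (simplified USLE)
R * K = 1458 * 0.095 = 138.51
E = 138.51 * 22.7 / 100 = 31.44 t/ha

31.44


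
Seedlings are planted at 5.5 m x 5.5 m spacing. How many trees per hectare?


Formula: TPH = 10000 m^2/ha / (spacing_x * spacing_y)
Area per tree = 5.5 m * 5.5 m = 30.25 m^2
TPH = 10000 / 30.25 = 331 trees/ha

331


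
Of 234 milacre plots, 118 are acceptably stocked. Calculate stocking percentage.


Formula: Stocking % = stocked plots / total plots * 100
Stocking = 118 / 234 * 100
Stocking = 0.5043 * 100 = 50.4%

50.4


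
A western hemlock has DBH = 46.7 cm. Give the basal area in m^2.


Formula: BA = pi * (DBH/2)^2 / 10000  (cm^2 to m^2)
Radius = DBH/2 = 46.7/2 = 23.35 cm
BA = pi * 23.35^2 / 10000
   = 1712.867 cm^2 / 10000
   = 0.1713 m^2

0.1713


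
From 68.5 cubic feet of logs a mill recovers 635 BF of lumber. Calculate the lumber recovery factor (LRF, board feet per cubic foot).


Formula: LRF = Lumber Output (BF) / Log Input (ft^3)
LRF = 635 BF / 68.5 ft^3
LRF = 9.27 BF/ft^3

9.27


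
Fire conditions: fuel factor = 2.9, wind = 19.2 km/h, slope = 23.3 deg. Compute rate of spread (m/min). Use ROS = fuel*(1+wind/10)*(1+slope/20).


Formula: ROS = fuel * (1 + wind/10) * (1 + slope/20)
Wind factor = 1 + 19.2/10 = 2.92
Slope factor = 1 + 23.3/20 = 2.165
ROS = 2.9 * 2.92 * 2.165 = 18.33 m/min

18.33


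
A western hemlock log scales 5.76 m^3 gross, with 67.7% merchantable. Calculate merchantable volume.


Formula: MV = V_total * (merchantable_pct / 100)
Merchantable fraction = 67.7% / 100 = 0.677
MV = 5.76 m^3 * 0.677 = 3.9 m^3

3.9


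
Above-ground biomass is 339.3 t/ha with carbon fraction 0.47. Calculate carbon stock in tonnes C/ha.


Formula: Carbon Stock = Biomass * Carbon Fraction
C = 339.3 t/ha * 0.47
C = 159.5 t C/ha

159.5


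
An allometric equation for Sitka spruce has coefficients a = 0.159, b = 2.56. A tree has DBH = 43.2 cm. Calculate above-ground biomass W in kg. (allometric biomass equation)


Formula: W = a * DBH^b  (allometric power law)
DBH^b = 43.2^2.56 = 15375.8237
W = 0.159 * 15375.8237 = 2444.8 kg

2444.8


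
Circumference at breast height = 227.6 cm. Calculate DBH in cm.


Formula: DBH = C / pi
DBH = 227.6 / pi
pi = 3.14159...
DBH = 72.4 cm

72.4


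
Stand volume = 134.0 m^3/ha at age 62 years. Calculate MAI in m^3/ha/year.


Formula: MAI = Total Volume / Stand Age
MAI = 134.0 m^3/ha / 62 years
MAI = 2.16 m^3/ha/year

2.16


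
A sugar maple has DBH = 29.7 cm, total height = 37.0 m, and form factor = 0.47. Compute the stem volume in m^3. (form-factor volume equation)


Formula: V = pi * (DBH/200)^2 * H * ff
Radius = DBH/200 = 29.7/200 = 0.1485 m
Radius^2 = 0.1485^2 = 0.02205225 m^2
V = pi * 0.02205225 * 37.0 * 0.47
V = 1.205 m^3

1.205


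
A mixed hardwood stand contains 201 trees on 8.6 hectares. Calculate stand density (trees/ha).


Formula: Stand Density = N_trees / Area_ha
Density = 201 trees / 8.6 ha
Density = 23 trees/ha

23


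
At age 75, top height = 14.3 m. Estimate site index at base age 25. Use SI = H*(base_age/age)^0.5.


Formula: SI = H_dom * (base_age / age)^0.5
Age ratio = 25 / 75 = 0.33333
sqrt(age_ratio) = 0.57735
SI = 14.3 * 0.57735 = 8.3 m

8.3


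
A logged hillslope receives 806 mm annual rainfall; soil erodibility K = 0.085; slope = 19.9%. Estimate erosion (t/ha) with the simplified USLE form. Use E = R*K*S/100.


Formula: E = R * K * S / 100  (simplified USLE)
R * K = 806 * 0.085 = 68.51
E = 68.51 * 19.9 / 100 = 13.63 t/ha

13.63


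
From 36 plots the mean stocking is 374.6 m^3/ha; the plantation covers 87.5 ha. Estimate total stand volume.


Formula: Total Volume = Mean Volume per ha * Total Area
Total Volume = 374.6 m^3/ha * 87.5 ha
Total Volume = 32778 m^3

32778


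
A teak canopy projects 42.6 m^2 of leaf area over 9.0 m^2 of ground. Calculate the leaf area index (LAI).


Formula: LAI = total leaf area / ground area  (dimensionless)
LAI = 42.6 m^2 / 9.0 m^2
LAI = 4.73

4.73


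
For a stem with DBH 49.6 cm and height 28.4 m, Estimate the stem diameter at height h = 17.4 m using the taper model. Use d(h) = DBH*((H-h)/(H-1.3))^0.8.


Taper: d(h) = DBH * ((H - h) / (H - 1.3))^0.8
Numerator = H - h = 28.4 - 17.4 = 11.0 m
Denominator = H - 1.3 = 28.4 - 1.3 = 27.1 m
Ratio = 11.0 / 27.1 = 0.4059
d = 49.6 * 0.4059^0.8 = 24.1 cm

24.1


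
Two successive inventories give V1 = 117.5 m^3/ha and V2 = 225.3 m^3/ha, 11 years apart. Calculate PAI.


Formula: PAI = (V_T2 - V_T1) / (T2 - T1)
Volume increment = 225.3 - 117.5 = 107.8 m^3/ha
PAI = 107.8 / 11 = 9.8 m^3/ha/year

9.8


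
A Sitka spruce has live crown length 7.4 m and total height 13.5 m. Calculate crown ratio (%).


Formula: Crown Ratio = (Crown Length / Total Height) * 100
CR = (7.4 m / 13.5 m) * 100
CR = 0.5481 * 100 = 54.8%

54.8


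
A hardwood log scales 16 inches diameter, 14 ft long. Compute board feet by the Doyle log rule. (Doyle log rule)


Doyle: BF = (D - 4)^2 * L / 16
Adjusted diameter = 16 - 4 = 12 in
(D-4)^2 = 12^2 = 144
BF = 144 * 14 / 16 = 126 BF

126


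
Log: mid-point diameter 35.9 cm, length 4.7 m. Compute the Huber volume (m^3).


Huber: V = Am * L,  Am = pi*(Dm/200)^2
Am = pi*(35.9/200)^2 = 0.101223 m^2
V = 0.101223*4.7 = 0.4757 m^3

0.4757


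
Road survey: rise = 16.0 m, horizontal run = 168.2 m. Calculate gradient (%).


Formula: Gradient = rise / run * 100
Gradient = 16.0 / 168.2 * 100 = 9.5%

9.5


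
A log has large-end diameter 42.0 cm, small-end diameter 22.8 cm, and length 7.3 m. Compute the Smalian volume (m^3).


Smalian: V = (A1 + A2)/2 * L,  A = pi*(D/200)^2
A1 = pi*(42.0/200)^2 = 0.138544 m^2
A2 = pi*(22.8/200)^2 = 0.040828 m^2
V = (0.138544+0.040828)/2*7.3 = 0.6547 m^3

0.6547


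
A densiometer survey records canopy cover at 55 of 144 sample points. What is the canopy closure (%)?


Formula: Canopy closure = covered points / total points * 100
Closure = 55 / 144 * 100
Closure = 0.3819 * 100 = 38.2%

38.2


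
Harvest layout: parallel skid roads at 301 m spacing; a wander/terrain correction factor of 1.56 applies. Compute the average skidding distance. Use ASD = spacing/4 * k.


Formula: ASD = (spacing / 4) * correction
Uncorrected distance = spacing / 4 = 301 / 4 = 75.25 m
ASD = 75.25 * 1.56 = 117 m

117


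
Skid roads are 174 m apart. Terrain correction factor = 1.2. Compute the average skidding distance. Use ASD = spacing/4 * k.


Formula: ASD = (spacing / 4) * correction
Uncorrected distance = spacing / 4 = 174 / 4 = 43.5 m
ASD = 43.5 * 1.2 = 52 m

52


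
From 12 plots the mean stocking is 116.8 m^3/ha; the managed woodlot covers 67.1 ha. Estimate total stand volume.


Formula: Total Volume = Mean Volume per ha * Total Area
Total Volume = 116.8 m^3/ha * 67.1 ha
Total Volume = 7837 m^3

7837


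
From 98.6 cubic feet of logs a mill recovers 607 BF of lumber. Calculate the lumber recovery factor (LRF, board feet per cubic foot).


Formula: LRF = Lumber Output (BF) / Log Input (ft^3)
LRF = 607 BF / 98.6 ft^3
LRF = 6.16 BF/ft^3

6.16


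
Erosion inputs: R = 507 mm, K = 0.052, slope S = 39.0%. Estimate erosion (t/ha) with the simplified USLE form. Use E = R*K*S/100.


Formula: E = R * K * S / 100  (simplified USLE)
R * K = 507 * 0.052 = 26.364
E = 26.364 * 39.0 / 100 = 10.28 t/ha

10.28


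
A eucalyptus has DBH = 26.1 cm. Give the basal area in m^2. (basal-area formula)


Formula: BA = pi * (DBH/2)^2 / 10000  (cm^2 to m^2)
Radius = DBH/2 = 26.1/2 = 13.05 cm
BA = pi * 13.05^2 / 10000
   = 535.0211 cm^2 / 10000
   = 0.0535 m^2

0.0535


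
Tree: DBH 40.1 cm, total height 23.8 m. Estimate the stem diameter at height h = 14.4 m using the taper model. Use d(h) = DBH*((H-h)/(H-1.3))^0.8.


Taper: d(h) = DBH * ((H - h) / (H - 1.3))^0.8
Numerator = H - h = 23.8 - 14.4 = 9.4 m
Denominator = H - 1.3 = 23.8 - 1.3 = 22.5 m
Ratio = 9.4 / 22.5 = 0.41778
d = 40.1 * 0.41778^0.8 = 19.9 cm

19.9


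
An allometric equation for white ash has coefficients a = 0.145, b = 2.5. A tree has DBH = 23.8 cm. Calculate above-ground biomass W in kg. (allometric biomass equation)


Formula: W = a * DBH^b  (allometric power law)
DBH^b = 23.8^2.5 = 2763.3913
W = 0.145 * 2763.3913 = 400.7 kg

400.7


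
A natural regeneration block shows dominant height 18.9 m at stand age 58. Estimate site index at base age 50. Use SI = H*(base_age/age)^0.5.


Formula: SI = H_dom * (base_age / age)^0.5
Age ratio = 50 / 58 = 0.86207
sqrt(age_ratio) = 0.92848
SI = 18.9 * 0.92848 = 17.5 m

17.5


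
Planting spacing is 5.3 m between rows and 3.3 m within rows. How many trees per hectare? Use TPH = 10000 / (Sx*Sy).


Formula: TPH = 10000 m^2/ha / (spacing_x * spacing_y)
Area per tree = 5.3 m * 3.3 m = 17.49 m^2
TPH = 10000 / 17.49 = 572 trees/ha

572


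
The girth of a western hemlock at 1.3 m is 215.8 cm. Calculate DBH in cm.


Formula: DBH = C / pi
DBH = 215.8 / pi
pi = 3.14159...
DBH = 68.7 cm

68.7


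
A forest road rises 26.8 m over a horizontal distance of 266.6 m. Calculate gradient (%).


Formula: Gradient = rise / run * 100
Gradient = 26.8 / 266.6 * 100 = 10.1%

10.1


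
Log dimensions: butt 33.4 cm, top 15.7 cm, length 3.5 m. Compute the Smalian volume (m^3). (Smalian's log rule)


Smalian: V = (A1 + A2)/2 * L,  A = pi*(D/200)^2
A1 = pi*(33.4/200)^2 = 0.087616 m^2
A2 = pi*(15.7/200)^2 = 0.019359 m^2
V = (0.087616+0.019359)/2*3.5 = 0.1872 m^3

0.1872


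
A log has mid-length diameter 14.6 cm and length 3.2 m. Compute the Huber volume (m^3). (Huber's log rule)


Huber: V = Am * L,  Am = pi*(Dm/200)^2
Am = pi*(14.6/200)^2 = 0.016742 m^2
V = 0.016742*3.2 = 0.0536 m^3

0.0536


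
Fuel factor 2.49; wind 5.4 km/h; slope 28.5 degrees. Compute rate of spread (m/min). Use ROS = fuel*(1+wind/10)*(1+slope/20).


Formula: ROS = fuel * (1 + wind/10) * (1 + slope/20)
Wind factor = 1 + 5.4/10 = 1.54
Slope factor = 1 + 28.5/20 = 2.425
ROS = 2.49 * 1.54 * 2.425 = 9.3 m/min

9.3


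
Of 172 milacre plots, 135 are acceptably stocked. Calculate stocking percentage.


Formula: Stocking % = stocked plots / total plots * 100
Stocking = 135 / 172 * 100
Stocking = 0.7849 * 100 = 78.5%

78.5


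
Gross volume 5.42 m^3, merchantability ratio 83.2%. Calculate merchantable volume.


Formula: MV = V_total * (merchantable_pct / 100)
Merchantable fraction = 83.2% / 100 = 0.832
MV = 5.42 m^3 * 0.832 = 4.509 m^3

4.509


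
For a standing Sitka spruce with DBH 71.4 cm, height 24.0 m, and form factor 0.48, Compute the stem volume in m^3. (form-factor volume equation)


Formula: V = pi * (DBH/200)^2 * H * ff
Radius = DBH/200 = 71.4/200 = 0.357 m
Radius^2 = 0.357^2 = 0.127449 m^2
V = pi * 0.127449 * 24.0 * 0.48
V = 4.613 m^3

4.613


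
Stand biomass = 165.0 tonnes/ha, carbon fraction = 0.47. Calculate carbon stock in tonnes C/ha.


Formula: Carbon Stock = Biomass * Carbon Fraction
C = 165.0 t/ha * 0.47
C = 77.6 t C/ha

77.6


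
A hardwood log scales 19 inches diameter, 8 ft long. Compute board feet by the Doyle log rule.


Doyle: BF = (D - 4)^2 * L / 16
Adjusted diameter = 19 - 4 = 15 in
(D-4)^2 = 15^2 = 225
BF = 225 * 8 / 16 = 113 BF

113


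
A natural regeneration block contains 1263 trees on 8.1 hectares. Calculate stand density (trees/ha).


Formula: Stand Density = N_trees / Area_ha
Density = 1263 trees / 8.1 ha
Density = 156 trees/ha

156


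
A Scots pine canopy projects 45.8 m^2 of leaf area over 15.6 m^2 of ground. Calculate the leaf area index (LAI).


Formula: LAI = total leaf area / ground area  (dimensionless)
LAI = 45.8 m^2 / 15.6 m^2
LAI = 2.94

2.94


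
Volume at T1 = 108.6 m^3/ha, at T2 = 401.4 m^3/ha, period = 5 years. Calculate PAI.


Formula: PAI = (V_T2 - V_T1) / (T2 - T1)
Volume increment = 401.4 - 108.6 = 292.8 m^3/ha
PAI = 292.8 / 5 = 58.56 m^3/ha/year

58.56


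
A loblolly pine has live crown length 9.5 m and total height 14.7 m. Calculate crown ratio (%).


Formula: Crown Ratio = (Crown Length / Total Height) * 100
CR = (9.5 m / 14.7 m) * 100
CR = 0.6463 * 100 = 64.6%

64.6


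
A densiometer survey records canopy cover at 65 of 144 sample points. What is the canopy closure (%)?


Formula: Canopy closure = covered points / total points * 100
Closure = 65 / 144 * 100
Closure = 0.4514 * 100 = 45.1%

45.1


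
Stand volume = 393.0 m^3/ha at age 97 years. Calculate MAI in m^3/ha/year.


Formula: MAI = Total Volume / Stand Age
MAI = 393.0 m^3/ha / 97 years
MAI = 4.05 m^3/ha/year

4.05


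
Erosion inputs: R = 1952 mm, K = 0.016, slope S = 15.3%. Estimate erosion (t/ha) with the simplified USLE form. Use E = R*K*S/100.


Formula: E = R * K * S / 100  (simplified USLE)
R * K = 1952 * 0.016 = 31.232
E = 31.232 * 15.3 / 100 = 4.78 t/ha

4.78


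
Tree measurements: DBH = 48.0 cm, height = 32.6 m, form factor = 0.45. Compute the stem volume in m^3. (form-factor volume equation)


Formula: V = pi * (DBH/200)^2 * H * ff
Radius = DBH/200 = 48.0/200 = 0.24 m
Radius^2 = 0.24^2 = 0.0576 m^2
V = pi * 0.0576 * 32.6 * 0.45
V = 2.655 m^3

2.655


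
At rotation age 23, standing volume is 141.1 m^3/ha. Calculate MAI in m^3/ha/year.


Formula: MAI = Total Volume / Stand Age
MAI = 141.1 m^3/ha / 23 years
MAI = 6.13 m^3/ha/year

6.13


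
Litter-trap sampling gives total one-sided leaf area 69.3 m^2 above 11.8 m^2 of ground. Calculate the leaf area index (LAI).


Formula: LAI = total leaf area / ground area  (dimensionless)
LAI = 69.3 m^2 / 11.8 m^2
LAI = 5.87

5.87


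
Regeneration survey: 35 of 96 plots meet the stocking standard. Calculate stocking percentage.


Formula: Stocking % = stocked plots / total plots * 100
Stocking = 35 / 96 * 100
Stocking = 0.3646 * 100 = 36.5%

36.5


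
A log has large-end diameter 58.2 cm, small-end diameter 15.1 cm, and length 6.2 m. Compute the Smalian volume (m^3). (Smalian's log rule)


Smalian: V = (A1 + A2)/2 * L,  A = pi*(D/200)^2
A1 = pi*(58.2/200)^2 = 0.266033 m^2
A2 = pi*(15.1/200)^2 = 0.017908 m^2
V = (0.266033+0.017908)/2*6.2 = 0.8802 m^3

0.8802


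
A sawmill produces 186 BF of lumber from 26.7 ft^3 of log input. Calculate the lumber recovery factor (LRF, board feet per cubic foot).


Formula: LRF = Lumber Output (BF) / Log Input (ft^3)
LRF = 186 BF / 26.7 ft^3
LRF = 6.97 BF/ft^3

6.97


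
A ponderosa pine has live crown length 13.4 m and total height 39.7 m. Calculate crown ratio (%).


Formula: Crown Ratio = (Crown Length / Total Height) * 100
CR = (13.4 m / 39.7 m) * 100
CR = 0.3375 * 100 = 33.8%

33.8


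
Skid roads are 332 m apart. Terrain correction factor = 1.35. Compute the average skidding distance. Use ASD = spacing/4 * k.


Formula: ASD = (spacing / 4) * correction
Uncorrected distance = spacing / 4 = 332 / 4 = 83 m
ASD = 83 * 1.35 = 112 m

112


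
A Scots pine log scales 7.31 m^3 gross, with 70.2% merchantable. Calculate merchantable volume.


Formula: MV = V_total * (merchantable_pct / 100)
Merchantable fraction = 70.2% / 100 = 0.702
MV = 7.31 m^3 * 0.702 = 5.132 m^3

5.132


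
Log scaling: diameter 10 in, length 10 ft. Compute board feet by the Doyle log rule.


Doyle: BF = (D - 4)^2 * L / 16
Adjusted diameter = 10 - 4 = 6 in
(D-4)^2 = 6^2 = 36
BF = 36 * 10 / 16 = 23 BF

23


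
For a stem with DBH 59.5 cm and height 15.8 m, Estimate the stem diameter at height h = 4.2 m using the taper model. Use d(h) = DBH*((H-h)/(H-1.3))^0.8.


Taper: d(h) = DBH * ((H - h) / (H - 1.3))^0.8
Numerator = H - h = 15.8 - 4.2 = 11.6 m
Denominator = H - 1.3 = 15.8 - 1.3 = 14.5 m
Ratio = 11.6 / 14.5 = 0.8
d = 59.5 * 0.8^0.8 = 49.8 cm

49.8


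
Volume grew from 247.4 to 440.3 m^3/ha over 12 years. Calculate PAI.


Formula: PAI = (V_T2 - V_T1) / (T2 - T1)
Volume increment = 440.3 - 247.4 = 192.9 m^3/ha
PAI = 192.9 / 12 = 16.08 m^3/ha/year

16.08


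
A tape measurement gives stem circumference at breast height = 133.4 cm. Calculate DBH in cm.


Formula: DBH = C / pi
DBH = 133.4 / pi
pi = 3.14159...
DBH = 42.5 cm

42.5


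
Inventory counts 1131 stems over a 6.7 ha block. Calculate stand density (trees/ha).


Formula: Stand Density = N_trees / Area_ha
Density = 1131 trees / 6.7 ha
Density = 169 trees/ha

169


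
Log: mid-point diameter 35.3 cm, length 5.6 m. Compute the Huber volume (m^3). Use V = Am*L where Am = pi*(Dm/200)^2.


Huber: V = Am * L,  Am = pi*(Dm/200)^2
Am = pi*(35.3/200)^2 = 0.097868 m^2
V = 0.097868*5.6 = 0.5481 m^3

0.5481


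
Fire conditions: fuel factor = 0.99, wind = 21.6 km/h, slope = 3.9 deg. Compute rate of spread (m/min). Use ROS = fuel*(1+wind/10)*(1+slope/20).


Formula: ROS = fuel * (1 + wind/10) * (1 + slope/20)
Wind factor = 1 + 21.6/10 = 3.16
Slope factor = 1 + 3.9/20 = 1.195
ROS = 0.99 * 3.16 * 1.195 = 3.74 m/min

3.74


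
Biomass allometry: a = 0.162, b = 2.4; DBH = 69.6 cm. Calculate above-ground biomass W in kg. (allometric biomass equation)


Formula: W = a * DBH^b  (allometric power law)
DBH^b = 69.6^2.4 = 26440.0441
W = 0.162 * 26440.0441 = 4283.3 kg

4283.3


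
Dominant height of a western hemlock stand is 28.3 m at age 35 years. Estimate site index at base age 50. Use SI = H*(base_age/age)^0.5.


Formula: SI = H_dom * (base_age / age)^0.5
Age ratio = 50 / 35 = 1.42857
sqrt(age_ratio) = 1.19523
SI = 28.3 * 1.19523 = 33.8 m

33.8


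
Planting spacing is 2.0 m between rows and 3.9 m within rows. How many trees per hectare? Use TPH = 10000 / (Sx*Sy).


Formula: TPH = 10000 m^2/ha / (spacing_x * spacing_y)
Area per tree = 2.0 m * 3.9 m = 7.8 m^2
TPH = 10000 / 7.8 = 1282 trees/ha

1282


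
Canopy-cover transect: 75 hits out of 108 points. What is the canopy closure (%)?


Formula: Canopy closure = covered points / total points * 100
Closure = 75 / 108 * 100
Closure = 0.6944 * 100 = 69.4%

69.4


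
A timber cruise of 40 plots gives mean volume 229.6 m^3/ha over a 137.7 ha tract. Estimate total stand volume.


Formula: Total Volume = Mean Volume per ha * Total Area
Total Volume = 229.6 m^3/ha * 137.7 ha
Total Volume = 31616 m^3

31616


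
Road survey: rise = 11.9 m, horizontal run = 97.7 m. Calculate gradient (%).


Formula: Gradient = rise / run * 100
Gradient = 11.9 / 97.7 * 100 = 12.2%

12.2


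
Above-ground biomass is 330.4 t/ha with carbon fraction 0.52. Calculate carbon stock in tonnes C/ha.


Formula: Carbon Stock = Biomass * Carbon Fraction
C = 330.4 t/ha * 0.52
C = 171.8 t C/ha

171.8


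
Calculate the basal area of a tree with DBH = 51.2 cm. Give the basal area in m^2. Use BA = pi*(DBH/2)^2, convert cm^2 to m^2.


Formula: BA = pi * (DBH/2)^2 / 10000  (cm^2 to m^2)
Radius = DBH/2 = 51.2/2 = 25.6 cm
BA = pi * 25.6^2 / 10000
   = 2058.8742 cm^2 / 10000
   = 0.2059 m^2

0.2059


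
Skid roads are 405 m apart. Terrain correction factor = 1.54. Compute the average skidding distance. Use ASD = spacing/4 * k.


Formula: ASD = (spacing / 4) * correction
Uncorrected distance = spacing / 4 = 405 / 4 = 101.25 m
ASD = 101.25 * 1.54 = 156 m

156


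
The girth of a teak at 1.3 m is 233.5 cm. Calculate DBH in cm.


Formula: DBH = C / pi
DBH = 233.5 / pi
pi = 3.14159...
DBH = 74.3 cm

74.3


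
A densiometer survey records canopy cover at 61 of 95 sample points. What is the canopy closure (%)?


Formula: Canopy closure = covered points / total points * 100
Closure = 61 / 95 * 100
Closure = 0.6421 * 100 = 64.2%

64.2


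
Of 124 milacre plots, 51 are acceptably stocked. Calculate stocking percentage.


Formula: Stocking % = stocked plots / total plots * 100
Stocking = 51 / 124 * 100
Stocking = 0.4113 * 100 = 41.1%

41.1


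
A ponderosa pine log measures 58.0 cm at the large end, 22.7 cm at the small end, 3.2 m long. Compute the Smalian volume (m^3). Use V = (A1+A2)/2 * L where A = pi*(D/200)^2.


Smalian: V = (A1 + A2)/2 * L,  A = pi*(D/200)^2
A1 = pi*(58.0/200)^2 = 0.264208 m^2
A2 = pi*(22.7/200)^2 = 0.040471 m^2
V = (0.264208+0.040471)/2*3.2 = 0.4875 m^3

0.4875


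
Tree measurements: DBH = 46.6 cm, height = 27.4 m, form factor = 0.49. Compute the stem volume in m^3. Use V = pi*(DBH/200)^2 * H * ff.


Formula: V = pi * (DBH/200)^2 * H * ff
Radius = DBH/200 = 46.6/200 = 0.233 m
Radius^2 = 0.233^2 = 0.054289 m^2
V = pi * 0.054289 * 27.4 * 0.49
V = 2.29 m^3

2.29


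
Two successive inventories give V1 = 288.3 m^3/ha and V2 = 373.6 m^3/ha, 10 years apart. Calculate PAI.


Formula: PAI = (V_T2 - V_T1) / (T2 - T1)
Volume increment = 373.6 - 288.3 = 85.3 m^3/ha
PAI = 85.3 / 10 = 8.53 m^3/ha/year

8.53


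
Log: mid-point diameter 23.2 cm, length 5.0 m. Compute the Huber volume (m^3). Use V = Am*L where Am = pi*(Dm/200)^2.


Huber: V = Am * L,  Am = pi*(Dm/200)^2
Am = pi*(23.2/200)^2 = 0.042273 m^2
V = 0.042273*5.0 = 0.2114 m^3

0.2114


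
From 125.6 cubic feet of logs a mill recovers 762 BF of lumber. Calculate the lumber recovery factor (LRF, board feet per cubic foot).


Formula: LRF = Lumber Output (BF) / Log Input (ft^3)
LRF = 762 BF / 125.6 ft^3
LRF = 6.07 BF/ft^3

6.07


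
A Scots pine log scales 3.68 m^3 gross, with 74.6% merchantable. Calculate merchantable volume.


Formula: MV = V_total * (merchantable_pct / 100)
Merchantable fraction = 74.6% / 100 = 0.746
MV = 3.68 m^3 * 0.746 = 2.745 m^3

2.745


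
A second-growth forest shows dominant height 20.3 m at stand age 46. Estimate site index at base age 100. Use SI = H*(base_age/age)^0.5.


Formula: SI = H_dom * (base_age / age)^0.5
Age ratio = 100 / 46 = 2.17391
sqrt(age_ratio) = 1.47442
SI = 20.3 * 1.47442 = 29.9 m

29.9


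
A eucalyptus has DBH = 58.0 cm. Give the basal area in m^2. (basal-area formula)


Formula: BA = pi * (DBH/2)^2 / 10000  (cm^2 to m^2)
Radius = DBH/2 = 58.0/2 = 29.0 cm
BA = pi * 29.0^2 / 10000
   = 2642.0794 cm^2 / 10000
   = 0.2642 m^2

0.2642


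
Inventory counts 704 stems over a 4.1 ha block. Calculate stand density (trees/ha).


Formula: Stand Density = N_trees / Area_ha
Density = 704 trees / 4.1 ha
Density = 172 trees/ha

172


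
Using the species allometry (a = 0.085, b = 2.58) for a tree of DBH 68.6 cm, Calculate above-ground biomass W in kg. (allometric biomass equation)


Formula: W = a * DBH^b  (allometric power law)
DBH^b = 68.6^2.58 = 54665.8642
W = 0.085 * 54665.8642 = 4646.6 kg

4646.6


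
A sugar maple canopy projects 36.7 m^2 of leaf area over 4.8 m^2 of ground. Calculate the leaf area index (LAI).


Formula: LAI = total leaf area / ground area  (dimensionless)
LAI = 36.7 m^2 / 4.8 m^2
LAI = 7.65

7.65


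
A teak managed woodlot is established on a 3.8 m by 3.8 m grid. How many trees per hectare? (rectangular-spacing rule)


Formula: TPH = 10000 m^2/ha / (spacing_x * spacing_y)
Area per tree = 3.8 m * 3.8 m = 14.44 m^2
TPH = 10000 / 14.44 = 693 trees/ha

693


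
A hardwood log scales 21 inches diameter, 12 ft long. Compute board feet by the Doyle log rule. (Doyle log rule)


Doyle: BF = (D - 4)^2 * L / 16
Adjusted diameter = 21 - 4 = 17 in
(D-4)^2 = 17^2 = 289
BF = 289 * 12 / 16 = 217 BF

217


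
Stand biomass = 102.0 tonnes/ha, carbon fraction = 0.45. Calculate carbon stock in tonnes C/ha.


Formula: Carbon Stock = Biomass * Carbon Fraction
C = 102.0 t/ha * 0.45
C = 45.9 t C/ha

45.9


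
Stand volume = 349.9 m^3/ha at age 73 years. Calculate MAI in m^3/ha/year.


Formula: MAI = Total Volume / Stand Age
MAI = 349.9 m^3/ha / 73 years
MAI = 4.79 m^3/ha/year

4.79


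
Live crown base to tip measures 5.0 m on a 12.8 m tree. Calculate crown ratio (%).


Formula: Crown Ratio = (Crown Length / Total Height) * 100
CR = (5.0 m / 12.8 m) * 100
CR = 0.3906 * 100 = 39.1%

39.1


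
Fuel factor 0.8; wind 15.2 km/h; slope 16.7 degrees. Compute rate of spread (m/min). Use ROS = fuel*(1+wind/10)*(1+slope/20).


Formula: ROS = fuel * (1 + wind/10) * (1 + slope/20)
Wind factor = 1 + 15.2/10 = 2.52
Slope factor = 1 + 16.7/20 = 1.835
ROS = 0.8 * 2.52 * 1.835 = 3.7 m/min

3.7


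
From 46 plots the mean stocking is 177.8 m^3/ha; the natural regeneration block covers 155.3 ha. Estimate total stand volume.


Formula: Total Volume = Mean Volume per ha * Total Area
Total Volume = 177.8 m^3/ha * 155.3 ha
Total Volume = 27612 m^3

27612


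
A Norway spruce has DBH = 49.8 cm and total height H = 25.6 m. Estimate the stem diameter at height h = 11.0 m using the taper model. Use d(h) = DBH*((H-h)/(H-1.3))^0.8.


Taper: d(h) = DBH * ((H - h) / (H - 1.3))^0.8
Numerator = H - h = 25.6 - 11.0 = 14.6 m
Denominator = H - 1.3 = 25.6 - 1.3 = 24.3 m
Ratio = 14.6 / 24.3 = 0.60082
d = 49.8 * 0.60082^0.8 = 33.1 cm

33.1


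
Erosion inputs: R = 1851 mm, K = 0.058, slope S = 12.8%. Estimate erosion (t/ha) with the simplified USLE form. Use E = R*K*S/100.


Formula: E = R * K * S / 100  (simplified USLE)
R * K = 1851 * 0.058 = 107.358
E = 107.358 * 12.8 / 100 = 13.74 t/ha

13.74


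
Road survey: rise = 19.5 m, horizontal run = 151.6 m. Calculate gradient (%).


Formula: Gradient = rise / run * 100
Gradient = 19.5 / 151.6 * 100 = 12.9%

12.9


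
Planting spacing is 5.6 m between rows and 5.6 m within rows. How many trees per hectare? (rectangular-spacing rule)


Formula: TPH = 10000 m^2/ha / (spacing_x * spacing_y)
Area per tree = 5.6 m * 5.6 m = 31.36 m^2
TPH = 10000 / 31.36 = 319 trees/ha

319


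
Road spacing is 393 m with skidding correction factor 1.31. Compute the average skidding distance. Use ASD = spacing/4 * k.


Formula: ASD = (spacing / 4) * correction
Uncorrected distance = spacing / 4 = 393 / 4 = 98.25 m
ASD = 98.25 * 1.31 = 129 m

129


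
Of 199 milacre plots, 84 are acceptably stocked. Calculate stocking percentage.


Formula: Stocking % = stocked plots / total plots * 100
Stocking = 84 / 199 * 100
Stocking = 0.4221 * 100 = 42.2%

42.2


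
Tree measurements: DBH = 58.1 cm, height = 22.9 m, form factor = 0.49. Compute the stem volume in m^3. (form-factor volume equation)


Formula: V = pi * (DBH/200)^2 * H * ff
Radius = DBH/200 = 58.1/200 = 0.2905 m
Radius^2 = 0.2905^2 = 0.08439025 m^2
V = pi * 0.08439025 * 22.9 * 0.49
V = 2.975 m^3

2.975


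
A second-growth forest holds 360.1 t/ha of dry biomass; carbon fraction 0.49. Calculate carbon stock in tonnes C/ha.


Formula: Carbon Stock = Biomass * Carbon Fraction
C = 360.1 t/ha * 0.49
C = 176.4 t C/ha

176.4


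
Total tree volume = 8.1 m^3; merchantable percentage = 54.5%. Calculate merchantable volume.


Formula: MV = V_total * (merchantable_pct / 100)
Merchantable fraction = 54.5% / 100 = 0.545
MV = 8.1 m^3 * 0.545 = 4.415 m^3

4.415


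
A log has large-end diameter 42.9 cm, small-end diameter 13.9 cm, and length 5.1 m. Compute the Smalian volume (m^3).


Smalian: V = (A1 + A2)/2 * L,  A = pi*(D/200)^2
A1 = pi*(42.9/200)^2 = 0.144545 m^2
A2 = pi*(13.9/200)^2 = 0.015175 m^2
V = (0.144545+0.015175)/2*5.1 = 0.4073 m^3

0.4073


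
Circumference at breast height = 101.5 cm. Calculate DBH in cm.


Formula: DBH = C / pi
DBH = 101.5 / pi
pi = 3.14159...
DBH = 32.3 cm

32.3


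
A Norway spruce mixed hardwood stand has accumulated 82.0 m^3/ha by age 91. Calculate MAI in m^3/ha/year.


Formula: MAI = Total Volume / Stand Age
MAI = 82.0 m^3/ha / 91 years
MAI = 0.9 m^3/ha/year

0.9


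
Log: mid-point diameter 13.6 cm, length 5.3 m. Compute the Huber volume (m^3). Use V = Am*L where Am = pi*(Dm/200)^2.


Huber: V = Am * L,  Am = pi*(Dm/200)^2
Am = pi*(13.6/200)^2 = 0.014527 m^2
V = 0.014527*5.3 = 0.077 m^3

0.077


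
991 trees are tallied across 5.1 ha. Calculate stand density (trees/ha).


Formula: Stand Density = N_trees / Area_ha
Density = 991 trees / 5.1 ha
Density = 194 trees/ha

194


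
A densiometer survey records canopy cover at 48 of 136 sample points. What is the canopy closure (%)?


Formula: Canopy closure = covered points / total points * 100
Closure = 48 / 136 * 100
Closure = 0.3529 * 100 = 35.3%

35.3


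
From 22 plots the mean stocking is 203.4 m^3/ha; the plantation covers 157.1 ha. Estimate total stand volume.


Formula: Total Volume = Mean Volume per ha * Total Area
Total Volume = 203.4 m^3/ha * 157.1 ha
Total Volume = 31954 m^3

31954


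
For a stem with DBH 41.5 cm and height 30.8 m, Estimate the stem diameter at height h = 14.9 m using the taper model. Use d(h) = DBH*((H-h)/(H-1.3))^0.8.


Taper: d(h) = DBH * ((H - h) / (H - 1.3))^0.8
Numerator = H - h = 30.8 - 14.9 = 15.9 m
Denominator = H - 1.3 = 30.8 - 1.3 = 29.5 m
Ratio = 15.9 / 29.5 = 0.53898
d = 41.5 * 0.53898^0.8 = 25.3 cm

25.3


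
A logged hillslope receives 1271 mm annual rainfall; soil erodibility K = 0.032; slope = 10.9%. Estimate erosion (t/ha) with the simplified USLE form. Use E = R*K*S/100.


Formula: E = R * K * S / 100  (simplified USLE)
R * K = 1271 * 0.032 = 40.672
E = 40.672 * 10.9 / 100 = 4.43 t/ha

4.43


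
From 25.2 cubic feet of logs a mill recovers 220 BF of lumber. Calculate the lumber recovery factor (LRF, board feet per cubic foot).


Formula: LRF = Lumber Output (BF) / Log Input (ft^3)
LRF = 220 BF / 25.2 ft^3
LRF = 8.73 BF/ft^3

8.73


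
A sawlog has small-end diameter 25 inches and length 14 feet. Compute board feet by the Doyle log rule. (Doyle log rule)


Doyle: BF = (D - 4)^2 * L / 16
Adjusted diameter = 25 - 4 = 21 in
(D-4)^2 = 21^2 = 441
BF = 441 * 14 / 16 = 386 BF

386


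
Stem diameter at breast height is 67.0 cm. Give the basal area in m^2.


Formula: BA = pi * (DBH/2)^2 / 10000  (cm^2 to m^2)
Radius = DBH/2 = 67.0/2 = 33.5 cm
BA = pi * 33.5^2 / 10000
   = 3525.6524 cm^2 / 10000
   = 0.3526 m^2

0.3526


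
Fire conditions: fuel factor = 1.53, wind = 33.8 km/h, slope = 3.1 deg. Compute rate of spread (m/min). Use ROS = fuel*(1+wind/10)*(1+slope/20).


Formula: ROS = fuel * (1 + wind/10) * (1 + slope/20)
Wind factor = 1 + 33.8/10 = 4.38
Slope factor = 1 + 3.1/20 = 1.155
ROS = 1.53 * 4.38 * 1.155 = 7.74 m/min

7.74
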